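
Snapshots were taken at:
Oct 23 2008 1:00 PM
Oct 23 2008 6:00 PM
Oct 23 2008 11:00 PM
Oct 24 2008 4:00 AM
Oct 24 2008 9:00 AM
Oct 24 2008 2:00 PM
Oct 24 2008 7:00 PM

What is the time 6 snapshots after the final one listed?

Oct 26 2008 1:00 AM

Spacing: 5, 5, 5, 5, 5, 5 h — constant 5 h.
Oct 24 2008 7:00 PM + 5 h = Oct 25 2008 12:00 AM.
Oct 25 2008 12:00 AM + 5 h = Oct 25 2008 5:00 AM.
Oct 25 2008 5:00 AM + 5 h = Oct 25 2008 10:00 AM.
Oct 25 2008 10:00 AM + 5 h = Oct 25 2008 3:00 PM.
Oct 25 2008 3:00 PM + 5 h = Oct 25 2008 8:00 PM.
Oct 25 2008 8:00 PM + 5 h = Oct 26 2008 1:00 AM.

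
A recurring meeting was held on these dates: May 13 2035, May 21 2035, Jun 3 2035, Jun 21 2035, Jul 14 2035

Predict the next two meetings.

The spacing grows by 5 each time: 8, 13, 18, 23 days.
Next gap: 28 days. Jul 14 2035 + 28 days = Aug 11 2035.
Next gap: 33 days. Aug 11 2035 + 33 days = Sep 13 2035.

Aug 11 2035, Sep 13 2035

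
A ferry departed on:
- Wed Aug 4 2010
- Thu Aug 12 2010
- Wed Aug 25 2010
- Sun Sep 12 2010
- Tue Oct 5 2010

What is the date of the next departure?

Intervals are 8, 13, 18, 23 days — an arithmetic progression with common difference 5.
Next gap: 28 days. Tue Oct 5 2010 + 28 days = Tue Nov 2 2010.

Tue Nov 2 2010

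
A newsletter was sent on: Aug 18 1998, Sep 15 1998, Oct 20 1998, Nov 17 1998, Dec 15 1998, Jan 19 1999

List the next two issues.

These are Tuesdays at 28- or 35-day spacing (28, 35, 28, 28, 35).
The pattern: 3rd Tuesday of the month.
3rd Tuesday of February 1999: Feb 16 1999.
3rd Tuesday of March 1999: Mar 16 1999.

Feb 16 1999, Mar 16 1999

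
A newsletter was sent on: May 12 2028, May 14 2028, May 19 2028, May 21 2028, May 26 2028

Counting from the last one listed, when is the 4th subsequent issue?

Jun 9 2028

Gaps: 2, 5, 2, 5 days — not constant, but cyclic with period 2.
The events fall on every Friday and Sunday.
The following Sunday is May 28 2028.
The following Friday is Jun 2 2028.
The following Sunday is Jun 4 2028.
The following Friday is Jun 9 2028.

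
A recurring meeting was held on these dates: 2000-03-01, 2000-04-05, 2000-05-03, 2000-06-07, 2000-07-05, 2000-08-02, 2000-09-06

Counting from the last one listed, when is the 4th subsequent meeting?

2001-01-03

These are Wednesdays at 28- or 35-day spacing (35, 28, 35, 28, 28, 35).
The pattern: 1st Wednesday of the month.
1st Wednesday of October 2000: 2000-10-04.
November 2000 — 1st Wednesday is 2000-11-01.
1st Wednesday of December 2000: 2000-12-06.
January 2001 — 1st Wednesday is 2001-01-03.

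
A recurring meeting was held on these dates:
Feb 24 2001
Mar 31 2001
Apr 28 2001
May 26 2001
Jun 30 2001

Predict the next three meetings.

Jul 28 2001, Aug 25 2001, Sep 29 2001

These are Saturdays with 35, 28, 28, 35-day gaps.
Each is the final Saturday of its month — Mar 31 2001 is past the 28th, so '4th Saturday' doesn't fit.
Last Saturday of July 2001: Jul 28 2001.
August 2001 ends with Saturday Aug 25 2001.
Last Saturday of September 2001: Sep 29 2001.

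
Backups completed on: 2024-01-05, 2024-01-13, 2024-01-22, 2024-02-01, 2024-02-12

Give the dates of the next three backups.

2024-02-24, 2024-03-08, 2024-03-22

Gaps: 8, 9, 10, 11 days — each gap is 1 larger than the previous one.
Next gap: 12 days. 2024-02-12 + 12 days = 2024-02-24.
Next gap: 13 days. 2024-02-24 + 13 days = 2024-03-08.
Next gap: 14 days. 2024-03-08 + 14 days = 2024-03-22.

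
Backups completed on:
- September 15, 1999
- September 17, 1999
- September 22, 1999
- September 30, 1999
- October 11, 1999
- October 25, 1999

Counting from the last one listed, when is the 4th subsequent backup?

Gaps: 2, 5, 8, 11, 14 days — each gap is 3 larger than the previous one.
Next gap: 17 days. October 25, 1999 + 17 days = November 11, 1999.
Next gap: 20 days. November 11, 1999 + 20 days = December 1, 1999.
Next gap: 23 days. December 1, 1999 + 23 days = December 24, 1999.
Next gap: 26 days. December 24, 1999 + 26 days = January 19, 2000.

January 19, 2000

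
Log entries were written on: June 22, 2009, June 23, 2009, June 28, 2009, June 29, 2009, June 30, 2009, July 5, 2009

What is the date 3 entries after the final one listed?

Every event lands on a Monday or Tuesday or Sunday (gaps cycle 1, 5, 1, 1, 5).
So the schedule is: every Monday, Tuesday and Sunday.
The following Monday is July 6, 2009.
Next Tuesday: July 7, 2009.
The following Sunday is July 12, 2009.

July 12, 2009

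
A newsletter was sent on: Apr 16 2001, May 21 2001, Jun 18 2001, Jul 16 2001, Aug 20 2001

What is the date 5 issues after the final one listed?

Jan 21 2002

All dates are Mondays, 35, 28, 28, 35 days apart.
Specifically, the 3rd Monday of each month.
3rd Monday of September 2001: Sep 17 2001.
October 2001 — 3rd Monday is Oct 15 2001.
November 2001 — 3rd Monday is Nov 19 2001.
December 2001 — 3rd Monday is Dec 17 2001.
3rd Monday of January 2002: Jan 21 2002.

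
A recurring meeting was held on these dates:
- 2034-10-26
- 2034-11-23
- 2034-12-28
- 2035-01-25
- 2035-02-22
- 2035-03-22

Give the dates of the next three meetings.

2035-04-26, 2035-05-24, 2035-06-28

All dates are Thursdays, 28, 35, 28, 28, 28 days apart.
Specifically, the 4th Thursday of each month.
4th Thursday of April 2035: 2035-04-26.
May 2035 — 4th Thursday is 2035-05-24.
4th Thursday of June 2035: 2035-06-28.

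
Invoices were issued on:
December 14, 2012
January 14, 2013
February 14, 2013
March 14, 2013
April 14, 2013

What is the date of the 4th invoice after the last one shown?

Gaps: 31, 31, 28, 31 days — not constant. Every event is on the 14th of the month.
Pattern: the 14th of each month.
Next: May 2013 → May 14, 2013.
June 2013: June 14, 2013.
July 2013: July 14, 2013.
Next: August 2013 → August 14, 2013.

August 14, 2013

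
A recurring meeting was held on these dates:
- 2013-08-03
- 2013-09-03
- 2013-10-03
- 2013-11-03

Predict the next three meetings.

Each date is the 3rd; the gaps (31, 30, 31) track the month lengths.
The rule is the 3rd of each month.
December 2013: 2013-12-03.
Next: January 2014 → 2014-01-03.
February 2014: 2014-02-03.

2013-12-03, 2014-01-03, 2014-02-03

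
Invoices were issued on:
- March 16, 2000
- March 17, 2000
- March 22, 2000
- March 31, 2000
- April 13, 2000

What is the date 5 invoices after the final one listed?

August 16, 2000

Intervals are 1, 5, 9, 13 days — an arithmetic progression with common difference 4.
Next gap: 17 days. April 13, 2000 + 17 days = April 30, 2000.
Next gap: 21 days. April 30, 2000 + 21 days = May 21, 2000.
Next gap: 25 days. May 21, 2000 + 25 days = June 15, 2000.
Next gap: 29 days. June 15, 2000 + 29 days = July 14, 2000.
Next gap: 33 days. July 14, 2000 + 33 days = August 16, 2000.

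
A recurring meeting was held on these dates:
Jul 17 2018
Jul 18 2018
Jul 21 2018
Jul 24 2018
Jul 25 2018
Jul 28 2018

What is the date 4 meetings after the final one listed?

Aug 7 2018

Every event lands on a Tuesday or Wednesday or Saturday (gaps cycle 1, 3, 3, 1, 3).
So the schedule is: every Tuesday, Wednesday and Saturday.
The following Tuesday is Jul 31 2018.
The following Wednesday is Aug 1 2018.
Next Saturday: Aug 4 2018.
Next Tuesday: Aug 7 2018.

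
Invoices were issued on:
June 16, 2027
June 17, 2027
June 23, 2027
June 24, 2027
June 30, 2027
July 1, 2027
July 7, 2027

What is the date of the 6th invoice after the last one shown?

July 28, 2027

Every event lands on a Wednesday or Thursday (gaps cycle 1, 6, 1, 6, 1, 6).
So the schedule is: every Wednesday and Thursday.
The following Thursday is July 8, 2027.
The following Wednesday is July 14, 2027.
The following Thursday is July 15, 2027.
Next Wednesday: July 21, 2027.
Next Thursday: July 22, 2027.
The following Wednesday is July 28, 2027.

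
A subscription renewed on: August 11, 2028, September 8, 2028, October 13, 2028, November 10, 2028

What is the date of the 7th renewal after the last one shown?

All dates are Fridays, 28, 35, 28 days apart.
Specifically, the 2nd Friday of each month.
2nd Friday of December 2028: December 8, 2028.
January 2029 — 2nd Friday is January 12, 2029.
2nd Friday of February 2029: February 9, 2029.
March 2029 — 2nd Friday is March 9, 2029.
2nd Friday of April 2029: April 13, 2029.
May 2029 — 2nd Friday is May 11, 2029.
2nd Friday of June 2029: June 8, 2029.

June 8, 2029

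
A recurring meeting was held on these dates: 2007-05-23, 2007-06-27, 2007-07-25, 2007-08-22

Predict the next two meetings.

Gaps: 35, 28, 28 days — a mix of 28 and 35. Every date is a Wednesday.
Each is the 4th Wednesday of its month.
September 2007 — 4th Wednesday is 2007-09-26.
October 2007 — 4th Wednesday is 2007-10-24.

2007-09-26, 2007-10-24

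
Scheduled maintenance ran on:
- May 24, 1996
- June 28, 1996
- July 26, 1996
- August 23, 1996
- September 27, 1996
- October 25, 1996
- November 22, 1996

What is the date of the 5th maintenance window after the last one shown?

Gaps: 35, 28, 28, 35, 28, 28 days — a mix of 28 and 35. Every date is a Friday.
Each is the 4th Friday of its month.
4th Friday of December 1996: December 27, 1996.
4th Friday of January 1997: January 24, 1997.
February 1997 — 4th Friday is February 28, 1997.
4th Friday of March 1997: March 28, 1997.
April 1997 — 4th Friday is April 25, 1997.

April 25, 1997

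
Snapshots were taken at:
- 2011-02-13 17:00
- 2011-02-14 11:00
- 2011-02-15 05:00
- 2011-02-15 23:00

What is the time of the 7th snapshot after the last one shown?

2011-02-21 05:00

Gaps: 18, 18, 18 hours — each event is 18 hours after the previous one.
2011-02-15 23:00 + 18 h = 2011-02-16 17:00.
2011-02-16 17:00 + 18 h = 2011-02-17 11:00.
2011-02-17 11:00 + 18 h = 2011-02-18 05:00.
2011-02-18 05:00 + 18 h = 2011-02-18 23:00.
2011-02-18 23:00 + 18 h = 2011-02-19 17:00.
2011-02-19 17:00 + 18 h = 2011-02-20 11:00.
2011-02-20 11:00 + 18 h = 2011-02-21 05:00.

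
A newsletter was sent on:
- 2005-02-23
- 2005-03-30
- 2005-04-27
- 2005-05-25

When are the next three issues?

These are Wednesdays with 35, 28, 28-day gaps.
Each is the final Wednesday of its month — 2005-03-30 is past the 28th, so '4th Wednesday' doesn't fit.
June 2005 ends with Wednesday 2005-06-29.
Last Wednesday of July 2005: 2005-07-27.
Last Wednesday of August 2005: 2005-08-31.

2005-06-29, 2005-07-27, 2005-08-31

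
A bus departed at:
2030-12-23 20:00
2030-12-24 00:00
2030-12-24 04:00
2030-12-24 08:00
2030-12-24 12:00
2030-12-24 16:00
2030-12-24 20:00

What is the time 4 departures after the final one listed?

Gaps: 4, 4, 4, 4, 4, 4 hours — each event is 4 hours after the previous one.
2030-12-24 20:00 + 4 h = 2030-12-25 00:00.
2030-12-25 00:00 + 4 h = 2030-12-25 04:00.
2030-12-25 04:00 + 4 h = 2030-12-25 08:00.
2030-12-25 08:00 + 4 h = 2030-12-25 12:00.

2030-12-25 12:00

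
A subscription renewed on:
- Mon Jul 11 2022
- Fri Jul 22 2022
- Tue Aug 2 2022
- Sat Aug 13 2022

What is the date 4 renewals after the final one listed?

Every event comes 11 days after the last (11, 11, 11).
Sat Aug 13 2022 + 11 days = Wed Aug 24 2022.
Wed Aug 24 2022 + 11 days = Sun Sep 4 2022.
Sun Sep 4 2022 + 11 days = Thu Sep 15 2022.
Thu Sep 15 2022 + 11 days = Mon Sep 26 2022.

Mon Sep 26 2022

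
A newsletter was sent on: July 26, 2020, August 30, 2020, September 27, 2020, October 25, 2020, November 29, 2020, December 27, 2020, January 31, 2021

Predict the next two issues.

February 28, 2021; March 28, 2021

All Sundays; the gaps (35, 28, 28, 35, 28, 35) vary with month length.
This is the last Sunday of each month.
Last Sunday of February 2021: February 28, 2021.
March 2021 ends with Sunday March 28, 2021.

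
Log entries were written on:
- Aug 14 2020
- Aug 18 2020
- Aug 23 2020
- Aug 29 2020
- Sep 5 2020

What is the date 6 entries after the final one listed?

Intervals are 4, 5, 6, 7 days — an arithmetic progression with common difference 1.
Next gap: 8 days. Sep 5 2020 + 8 days = Sep 13 2020.
Next gap: 9 days. Sep 13 2020 + 9 days = Sep 22 2020.
Next gap: 10 days. Sep 22 2020 + 10 days = Oct 2 2020.
Next gap: 11 days. Oct 2 2020 + 11 days = Oct 13 2020.
Next gap: 12 days. Oct 13 2020 + 12 days = Oct 25 2020.
Next gap: 13 days. Oct 25 2020 + 13 days = Nov 7 2020.

Nov 7 2020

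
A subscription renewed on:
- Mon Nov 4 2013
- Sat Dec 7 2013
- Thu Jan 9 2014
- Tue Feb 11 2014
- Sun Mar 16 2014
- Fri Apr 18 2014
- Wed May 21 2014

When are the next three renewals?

The spacing is 33, 33, 33, 33, 33, 33 days — always 33 days.
Wed May 21 2014 + 33 days = Mon Jun 23 2014.
Mon Jun 23 2014 + 33 days = Sat Jul 26 2014.
Sat Jul 26 2014 + 33 days = Thu Aug 28 2014.

Mon Jun 23 2014, Sat Jul 26 2014, Thu Aug 28 2014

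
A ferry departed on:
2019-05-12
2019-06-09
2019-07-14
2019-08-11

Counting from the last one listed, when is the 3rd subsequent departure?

Gaps: 28, 35, 28 days — a mix of 28 and 35. Every date is a Sunday.
Each is the 2nd Sunday of its month.
September 2019 — 2nd Sunday is 2019-09-08.
2nd Sunday of October 2019: 2019-10-13.
2nd Sunday of November 2019: 2019-11-10.

2019-11-10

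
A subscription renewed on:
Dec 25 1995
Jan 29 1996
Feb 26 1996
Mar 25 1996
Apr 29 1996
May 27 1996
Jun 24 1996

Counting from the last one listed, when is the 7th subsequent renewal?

Jan 27 1997

All Mondays; the gaps (35, 28, 28, 35, 28, 28) vary with month length.
This is the last Monday of each month.
July 1996 ends with Monday Jul 29 1996.
August 1996 ends with Monday Aug 26 1996.
September 1996 ends with Monday Sep 30 1996.
Last Monday of October 1996: Oct 28 1996.
November 1996 ends with Monday Nov 25 1996.
Last Monday of December 1996: Dec 30 1996.
Last Monday of January 1997: Jan 27 1997.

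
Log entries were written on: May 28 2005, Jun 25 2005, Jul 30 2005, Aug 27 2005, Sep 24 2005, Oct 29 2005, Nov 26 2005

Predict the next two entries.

All Saturdays; the gaps (28, 35, 28, 28, 35, 28) vary with month length.
This is the last Saturday of each month.
Last Saturday of December 2005: Dec 31 2005.
January 2006 ends with Saturday Jan 28 2006.

Dec 31 2005, Jan 28 2006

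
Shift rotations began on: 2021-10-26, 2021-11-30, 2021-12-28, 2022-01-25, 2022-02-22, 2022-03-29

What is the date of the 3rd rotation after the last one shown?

All Tuesdays; the gaps (35, 28, 28, 28, 35) vary with month length.
This is the last Tuesday of each month.
April 2022 ends with Tuesday 2022-04-26.
May 2022 ends with Tuesday 2022-05-31.
Last Tuesday of June 2022: 2022-06-28.

2022-06-28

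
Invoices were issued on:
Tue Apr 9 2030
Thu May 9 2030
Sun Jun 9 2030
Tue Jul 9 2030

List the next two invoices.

Gaps: 30, 31, 30 days — not constant. Every event is on the 9th of the month.
Pattern: the 9th of each month.
August 2030: Fri Aug 9 2030.
Next: September 2030 → Mon Sep 9 2030.

Fri Aug 9 2030, Mon Sep 9 2030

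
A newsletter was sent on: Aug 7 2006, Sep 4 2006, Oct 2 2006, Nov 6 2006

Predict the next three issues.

Dec 4 2006, Jan 1 2007, Feb 5 2007

These are Mondays at 28- or 35-day spacing (28, 28, 35).
The pattern: 1st Monday of the month.
December 2006 — 1st Monday is Dec 4 2006.
January 2007 — 1st Monday is Jan 1 2007.
February 2007 — 1st Monday is Feb 5 2007.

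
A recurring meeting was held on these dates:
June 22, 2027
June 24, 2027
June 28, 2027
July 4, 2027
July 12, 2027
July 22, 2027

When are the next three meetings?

Gaps: 2, 4, 6, 8, 10 days — each gap is 2 larger than the previous one.
Next gap: 12 days. July 22, 2027 + 12 days = August 3, 2027.
Next gap: 14 days. August 3, 2027 + 14 days = August 17, 2027.
Next gap: 16 days. August 17, 2027 + 16 days = September 2, 2027.

August 3, 2027; August 17, 2027; September 2, 2027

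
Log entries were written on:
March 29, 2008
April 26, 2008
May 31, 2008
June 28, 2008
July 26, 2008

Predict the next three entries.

All Saturdays; the gaps (28, 35, 28, 28) vary with month length.
This is the last Saturday of each month.
August 2008 ends with Saturday August 30, 2008.
Last Saturday of September 2008: September 27, 2008.
October 2008 ends with Saturday October 25, 2008.

August 30, 2008; September 27, 2008; October 25, 2008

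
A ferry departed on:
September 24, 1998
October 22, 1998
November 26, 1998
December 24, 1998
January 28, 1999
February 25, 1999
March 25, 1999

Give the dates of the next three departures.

April 22, 1999; May 27, 1999; June 24, 1999

Gaps: 28, 35, 28, 35, 28, 28 days — a mix of 28 and 35. Every date is a Thursday.
Each is the 4th Thursday of its month.
4th Thursday of April 1999: April 22, 1999.
May 1999 — 4th Thursday is May 27, 1999.
4th Thursday of June 1999: June 24, 1999.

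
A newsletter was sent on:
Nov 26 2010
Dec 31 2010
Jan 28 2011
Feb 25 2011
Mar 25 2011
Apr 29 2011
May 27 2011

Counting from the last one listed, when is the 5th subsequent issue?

Every date is a Friday; gaps 35, 28, 28, 28, 35, 28 days.
Each is the last Friday of its month (at least one falls on the 29th or later, ruling out '4th Friday').
Last Friday of June 2011: Jun 24 2011.
July 2011 ends with Friday Jul 29 2011.
August 2011 ends with Friday Aug 26 2011.
September 2011 ends with Friday Sep 30 2011.
October 2011 ends with Friday Oct 28 2011.

Oct 28 2011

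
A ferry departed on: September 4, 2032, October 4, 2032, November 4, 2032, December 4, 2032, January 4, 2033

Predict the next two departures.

February 4, 2033; March 4, 2033

Each date is the 4th; the gaps (30, 31, 30, 31) track the month lengths.
The rule is the 4th of each month.
February 2033: February 4, 2033.
Next: March 2033 → March 4, 2033.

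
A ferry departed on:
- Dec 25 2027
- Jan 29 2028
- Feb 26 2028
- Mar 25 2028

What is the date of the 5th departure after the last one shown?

Aug 26 2028

All Saturdays; the gaps (35, 28, 28) vary with month length.
This is the last Saturday of each month.
April 2028 ends with Saturday Apr 29 2028.
May 2028 ends with Saturday May 27 2028.
June 2028 ends with Saturday Jun 24 2028.
July 2028 ends with Saturday Jul 29 2028.
Last Saturday of August 2028: Aug 26 2028.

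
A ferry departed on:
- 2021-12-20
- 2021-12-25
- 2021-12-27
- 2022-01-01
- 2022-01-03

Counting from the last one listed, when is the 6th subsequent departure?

2022-01-24

Gaps: 5, 2, 5, 2 days — not constant, but cyclic with period 2.
The events fall on every Monday and Saturday.
Next Saturday: 2022-01-08.
The following Monday is 2022-01-10.
The following Saturday is 2022-01-15.
Next Monday: 2022-01-17.
Next Saturday: 2022-01-22.
Next Monday: 2022-01-24.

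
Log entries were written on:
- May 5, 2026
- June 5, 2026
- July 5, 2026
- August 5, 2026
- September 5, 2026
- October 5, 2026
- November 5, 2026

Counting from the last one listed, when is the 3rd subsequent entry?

February 5, 2027

The day-of-month is always 5 (31, 30, 31, 31, 30, 31 days between events).
So this recurs on the 5th of each month.
Next: December 2026 → December 5, 2026.
Next: January 2027 → January 5, 2027.
Next: February 2027 → February 5, 2027.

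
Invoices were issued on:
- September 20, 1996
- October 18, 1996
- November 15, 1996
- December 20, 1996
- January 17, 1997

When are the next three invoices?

February 21, 1997; March 21, 1997; April 18, 1997

These are Fridays at 28- or 35-day spacing (28, 28, 35, 28).
The pattern: 3rd Friday of the month.
February 1997 — 3rd Friday is February 21, 1997.
3rd Friday of March 1997: March 21, 1997.
April 1997 — 3rd Friday is April 18, 1997.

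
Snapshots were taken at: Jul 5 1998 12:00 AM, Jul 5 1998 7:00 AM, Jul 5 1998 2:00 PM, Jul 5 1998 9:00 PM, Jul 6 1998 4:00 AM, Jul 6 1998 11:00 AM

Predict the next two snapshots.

Jul 6 1998 6:00 PM, Jul 7 1998 1:00 AM

The interval is a steady 7 hours (7, 7, 7, 7, 7).
Jul 6 1998 11:00 AM + 7 h = Jul 6 1998 6:00 PM.
Jul 6 1998 6:00 PM + 7 h = Jul 7 1998 1:00 AM.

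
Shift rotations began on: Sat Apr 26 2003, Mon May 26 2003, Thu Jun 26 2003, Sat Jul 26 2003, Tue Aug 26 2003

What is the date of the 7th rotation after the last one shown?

Fri Mar 26 2004

The day-of-month is always 26 (30, 31, 30, 31 days between events).
So this recurs on the 26th of each month.
September 2003: Fri Sep 26 2003.
October 2003: Sun Oct 26 2003.
November 2003: Wed Nov 26 2003.
December 2003: Fri Dec 26 2003.
January 2004: Mon Jan 26 2004.
February 2004: Thu Feb 26 2004.
Next: March 2004 → Fri Mar 26 2004.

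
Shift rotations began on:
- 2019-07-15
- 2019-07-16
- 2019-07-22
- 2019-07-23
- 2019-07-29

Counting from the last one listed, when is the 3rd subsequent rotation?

Every event lands on a Monday or Tuesday (gaps cycle 1, 6, 1, 6).
So the schedule is: every Monday and Tuesday.
Next Tuesday: 2019-07-30.
Next Monday: 2019-08-05.
The following Tuesday is 2019-08-06.

2019-08-06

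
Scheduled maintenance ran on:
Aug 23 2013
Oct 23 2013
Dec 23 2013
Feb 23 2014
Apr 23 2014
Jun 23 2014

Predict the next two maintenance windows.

Aug 23 2014, Oct 23 2014

Each date is the 23rd; the gaps (61, 61, 62, 59, 61) track the month lengths.
The rule is the 23rd of every 2 months.
August 2014: Aug 23 2014.
Next: October 2014 → Oct 23 2014.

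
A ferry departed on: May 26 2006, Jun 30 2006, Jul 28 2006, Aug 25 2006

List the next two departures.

Sep 29 2006, Oct 27 2006

All Fridays; the gaps (35, 28, 28) vary with month length.
This is the last Friday of each month.
September 2006 ends with Friday Sep 29 2006.
Last Friday of October 2006: Oct 27 2006.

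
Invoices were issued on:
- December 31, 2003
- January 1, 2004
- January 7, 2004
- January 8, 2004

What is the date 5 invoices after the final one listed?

Every event lands on a Wednesday or Thursday (gaps cycle 1, 6, 1).
So the schedule is: every Wednesday and Thursday.
Next Wednesday: January 14, 2004.
Next Thursday: January 15, 2004.
Next Wednesday: January 21, 2004.
The following Thursday is January 22, 2004.
Next Wednesday: January 28, 2004.

January 28, 2004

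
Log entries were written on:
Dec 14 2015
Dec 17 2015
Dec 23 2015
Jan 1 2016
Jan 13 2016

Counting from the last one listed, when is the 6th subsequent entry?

May 27 2016

Gaps: 3, 6, 9, 12 days — each gap is 3 larger than the previous one.
Next gap: 15 days. Jan 13 2016 + 15 days = Jan 28 2016.
Next gap: 18 days. Jan 28 2016 + 18 days = Feb 15 2016.
Next gap: 21 days. Feb 15 2016 + 21 days = Mar 7 2016.
Next gap: 24 days. Mar 7 2016 + 24 days = Mar 31 2016.
Next gap: 27 days. Mar 31 2016 + 27 days = Apr 27 2016.
Next gap: 30 days. Apr 27 2016 + 30 days = May 27 2016.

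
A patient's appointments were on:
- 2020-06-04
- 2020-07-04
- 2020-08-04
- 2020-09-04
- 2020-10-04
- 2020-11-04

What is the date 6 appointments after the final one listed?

2021-05-04

Each date is the 4th; the gaps (30, 31, 31, 30, 31) track the month lengths.
The rule is the 4th of each month.
Next: December 2020 → 2020-12-04.
January 2021: 2021-01-04.
February 2021: 2021-02-04.
March 2021: 2021-03-04.
April 2021: 2021-04-04.
Next: May 2021 → 2021-05-04.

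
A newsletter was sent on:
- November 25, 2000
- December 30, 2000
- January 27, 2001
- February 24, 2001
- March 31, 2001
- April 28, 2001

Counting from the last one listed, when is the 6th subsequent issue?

All Saturdays; the gaps (35, 28, 28, 35, 28) vary with month length.
This is the last Saturday of each month.
May 2001 ends with Saturday May 26, 2001.
June 2001 ends with Saturday June 30, 2001.
Last Saturday of July 2001: July 28, 2001.
Last Saturday of August 2001: August 25, 2001.
September 2001 ends with Saturday September 29, 2001.
October 2001 ends with Saturday October 27, 2001.

October 27, 2001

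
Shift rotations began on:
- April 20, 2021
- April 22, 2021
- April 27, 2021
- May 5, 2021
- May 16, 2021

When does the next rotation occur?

The spacing grows by 3 each time: 2, 5, 8, 11 days.
Next gap: 14 days. May 16, 2021 + 14 days = May 30, 2021.

May 30, 2021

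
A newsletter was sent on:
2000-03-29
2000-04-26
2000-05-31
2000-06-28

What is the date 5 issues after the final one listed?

These are Wednesdays with 28, 35, 28-day gaps.
Each is the final Wednesday of its month — 2000-03-29 is past the 28th, so '4th Wednesday' doesn't fit.
Last Wednesday of July 2000: 2000-07-26.
Last Wednesday of August 2000: 2000-08-30.
September 2000 ends with Wednesday 2000-09-27.
October 2000 ends with Wednesday 2000-10-25.
November 2000 ends with Wednesday 2000-11-29.

2000-11-29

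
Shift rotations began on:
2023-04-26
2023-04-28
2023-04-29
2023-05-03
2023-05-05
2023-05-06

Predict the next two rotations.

2023-05-10, 2023-05-12

The gap pattern 2, 1, 4, 2, 1 repeats every 3 events.
These are the Wednesdays, Fridays and Saturdays of each week.
The following Wednesday is 2023-05-10.
Next Friday: 2023-05-12.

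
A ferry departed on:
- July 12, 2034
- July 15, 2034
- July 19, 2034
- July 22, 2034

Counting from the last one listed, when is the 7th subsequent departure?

August 16, 2034

The gap pattern 3, 4, 3 repeats every 2 events.
These are the Wednesdays and Saturdays of each week.
Next Wednesday: July 26, 2034.
Next Saturday: July 29, 2034.
Next Wednesday: August 2, 2034.
Next Saturday: August 5, 2034.
Next Wednesday: August 9, 2034.
The following Saturday is August 12, 2034.
The following Wednesday is August 16, 2034.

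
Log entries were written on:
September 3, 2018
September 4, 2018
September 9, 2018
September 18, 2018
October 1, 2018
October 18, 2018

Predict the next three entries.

The spacing grows by 4 each time: 1, 5, 9, 13, 17 days.
Next gap: 21 days. October 18, 2018 + 21 days = November 8, 2018.
Next gap: 25 days. November 8, 2018 + 25 days = December 3, 2018.
Next gap: 29 days. December 3, 2018 + 29 days = January 1, 2019.

November 8, 2018; December 3, 2018; January 1, 2019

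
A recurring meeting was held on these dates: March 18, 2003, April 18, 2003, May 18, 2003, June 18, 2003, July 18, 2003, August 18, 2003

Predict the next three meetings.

Gaps: 31, 30, 31, 30, 31 days — not constant. Every event is on the 18th of the month.
Pattern: the 18th of each month.
September 2003: September 18, 2003.
Next: October 2003 → October 18, 2003.
November 2003: November 18, 2003.

September 18, 2003; October 18, 2003; November 18, 2003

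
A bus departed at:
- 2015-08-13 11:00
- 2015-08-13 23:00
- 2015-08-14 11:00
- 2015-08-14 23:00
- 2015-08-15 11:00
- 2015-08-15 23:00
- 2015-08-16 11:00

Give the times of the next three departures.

2015-08-16 23:00, 2015-08-17 11:00, 2015-08-17 23:00

Gaps: 12, 12, 12, 12, 12, 12 hours — each event is 12 hours after the previous one.
2015-08-16 11:00 + 12 h = 2015-08-16 23:00.
2015-08-16 23:00 + 12 h = 2015-08-17 11:00.
2015-08-17 11:00 + 12 h = 2015-08-17 23:00.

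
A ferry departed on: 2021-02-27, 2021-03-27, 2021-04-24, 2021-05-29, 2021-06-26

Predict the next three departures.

2021-07-31, 2021-08-28, 2021-09-25

Every date is a Saturday; gaps 28, 28, 35, 28 days.
Each is the last Saturday of its month (at least one falls on the 29th or later, ruling out '4th Saturday').
July 2021 ends with Saturday 2021-07-31.
August 2021 ends with Saturday 2021-08-28.
Last Saturday of September 2021: 2021-09-25.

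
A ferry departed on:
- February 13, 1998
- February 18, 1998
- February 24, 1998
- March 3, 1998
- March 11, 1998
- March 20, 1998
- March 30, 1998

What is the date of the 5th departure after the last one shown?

June 3, 1998

Intervals are 5, 6, 7, 8, 9, 10 days — an arithmetic progression with common difference 1.
Next gap: 11 days. March 30, 1998 + 11 days = April 10, 1998.
Next gap: 12 days. April 10, 1998 + 12 days = April 22, 1998.
Next gap: 13 days. April 22, 1998 + 13 days = May 5, 1998.
Next gap: 14 days. May 5, 1998 + 14 days = May 19, 1998.
Next gap: 15 days. May 19, 1998 + 15 days = June 3, 1998.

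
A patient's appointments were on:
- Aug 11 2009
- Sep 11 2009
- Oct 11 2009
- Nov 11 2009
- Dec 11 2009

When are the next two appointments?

Each date is the 11th; the gaps (31, 30, 31, 30) track the month lengths.
The rule is the 11th of each month.
Next: January 2010 → Jan 11 2010.
February 2010: Feb 11 2010.

Jan 11 2010, Feb 11 2010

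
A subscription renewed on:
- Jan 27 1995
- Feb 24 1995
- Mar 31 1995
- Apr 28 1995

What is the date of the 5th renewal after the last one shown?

These are Fridays with 28, 35, 28-day gaps.
Each is the final Friday of its month — Mar 31 1995 is past the 28th, so '4th Friday' doesn't fit.
May 1995 ends with Friday May 26 1995.
Last Friday of June 1995: Jun 30 1995.
July 1995 ends with Friday Jul 28 1995.
August 1995 ends with Friday Aug 25 1995.
September 1995 ends with Friday Sep 29 1995.

Sep 29 1995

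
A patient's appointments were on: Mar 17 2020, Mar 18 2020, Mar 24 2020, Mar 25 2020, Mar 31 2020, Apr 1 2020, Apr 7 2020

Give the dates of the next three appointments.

Apr 8 2020, Apr 14 2020, Apr 15 2020

Gaps: 1, 6, 1, 6, 1, 6 days — not constant, but cyclic with period 2.
The events fall on every Tuesday and Wednesday.
Next Wednesday: Apr 8 2020.
The following Tuesday is Apr 14 2020.
The following Wednesday is Apr 15 2020.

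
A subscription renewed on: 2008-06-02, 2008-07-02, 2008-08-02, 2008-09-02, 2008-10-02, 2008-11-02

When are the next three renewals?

Gaps: 30, 31, 31, 30, 31 days — not constant. Every event is on the 2nd of the month.
Pattern: the 2nd of each month.
Next: December 2008 → 2008-12-02.
Next: January 2009 → 2009-01-02.
February 2009: 2009-02-02.

2008-12-02, 2009-01-02, 2009-02-02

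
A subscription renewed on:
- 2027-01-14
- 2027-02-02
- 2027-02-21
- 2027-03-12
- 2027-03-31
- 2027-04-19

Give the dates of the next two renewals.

2027-05-08, 2027-05-27

The spacing is 19, 19, 19, 19, 19 days — always 19 days.
2027-04-19 + 19 days = 2027-05-08.
2027-05-08 + 19 days = 2027-05-27.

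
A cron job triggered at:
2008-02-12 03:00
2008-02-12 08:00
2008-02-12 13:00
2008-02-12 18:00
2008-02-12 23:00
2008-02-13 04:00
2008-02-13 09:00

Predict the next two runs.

2008-02-13 14:00, 2008-02-13 19:00

Gaps: 5, 5, 5, 5, 5, 5 hours — each event is 5 hours after the previous one.
2008-02-13 09:00 + 5 h = 2008-02-13 14:00.
2008-02-13 14:00 + 5 h = 2008-02-13 19:00.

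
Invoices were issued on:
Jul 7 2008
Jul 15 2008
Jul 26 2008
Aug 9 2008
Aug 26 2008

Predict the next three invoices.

The spacing grows by 3 each time: 8, 11, 14, 17 days.
Next gap: 20 days. Aug 26 2008 + 20 days = Sep 15 2008.
Next gap: 23 days. Sep 15 2008 + 23 days = Oct 8 2008.
Next gap: 26 days. Oct 8 2008 + 26 days = Nov 3 2008.

Sep 15 2008, Oct 8 2008, Nov 3 2008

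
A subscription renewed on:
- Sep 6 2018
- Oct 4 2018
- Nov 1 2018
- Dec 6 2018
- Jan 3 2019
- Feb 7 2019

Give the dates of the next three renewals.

Mar 7 2019, Apr 4 2019, May 2 2019

Gaps: 28, 28, 35, 28, 35 days — a mix of 28 and 35. Every date is a Thursday.
Each is the 1st Thursday of its month.
March 2019 — 1st Thursday is Mar 7 2019.
April 2019 — 1st Thursday is Apr 4 2019.
1st Thursday of May 2019: May 2 2019.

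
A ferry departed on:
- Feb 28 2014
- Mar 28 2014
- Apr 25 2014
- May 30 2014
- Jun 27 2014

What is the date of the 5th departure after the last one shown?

These are Fridays with 28, 28, 35, 28-day gaps.
Each is the final Friday of its month — May 30 2014 is past the 28th, so '4th Friday' doesn't fit.
July 2014 ends with Friday Jul 25 2014.
August 2014 ends with Friday Aug 29 2014.
Last Friday of September 2014: Sep 26 2014.
October 2014 ends with Friday Oct 31 2014.
Last Friday of November 2014: Nov 28 2014.

Nov 28 2014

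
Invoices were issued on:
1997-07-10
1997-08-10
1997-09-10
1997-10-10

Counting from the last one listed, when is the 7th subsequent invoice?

Gaps: 31, 31, 30 days — not constant. Every event is on the 10th of the month.
Pattern: the 10th of each month.
November 1997: 1997-11-10.
December 1997: 1997-12-10.
Next: January 1998 → 1998-01-10.
Next: February 1998 → 1998-02-10.
Next: March 1998 → 1998-03-10.
April 1998: 1998-04-10.
May 1998: 1998-05-10.

1998-05-10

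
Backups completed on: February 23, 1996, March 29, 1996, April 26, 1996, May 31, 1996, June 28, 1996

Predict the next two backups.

July 26, 1996; August 30, 1996

These are Fridays with 35, 28, 35, 28-day gaps.
Each is the final Friday of its month — March 29, 1996 is past the 28th, so '4th Friday' doesn't fit.
Last Friday of July 1996: July 26, 1996.
August 1996 ends with Friday August 30, 1996.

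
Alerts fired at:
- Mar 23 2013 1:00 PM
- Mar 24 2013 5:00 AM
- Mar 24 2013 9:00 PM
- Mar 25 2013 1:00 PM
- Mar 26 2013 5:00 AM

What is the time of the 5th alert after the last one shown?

Spacing: 16, 16, 16, 16 h — constant 16 h.
Mar 26 2013 5:00 AM + 16 h = Mar 26 2013 9:00 PM.
Mar 26 2013 9:00 PM + 16 h = Mar 27 2013 1:00 PM.
Mar 27 2013 1:00 PM + 16 h = Mar 28 2013 5:00 AM.
Mar 28 2013 5:00 AM + 16 h = Mar 28 2013 9:00 PM.
Mar 28 2013 9:00 PM + 16 h = Mar 29 2013 1:00 PM.

Mar 29 2013 1:00 PM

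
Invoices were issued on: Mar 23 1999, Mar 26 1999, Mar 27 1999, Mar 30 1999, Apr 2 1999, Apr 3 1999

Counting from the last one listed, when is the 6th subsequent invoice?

Gaps: 3, 1, 3, 3, 1 days — not constant, but cyclic with period 3.
The events fall on every Tuesday, Friday and Saturday.
The following Tuesday is Apr 6 1999.
Next Friday: Apr 9 1999.
The following Saturday is Apr 10 1999.
The following Tuesday is Apr 13 1999.
The following Friday is Apr 16 1999.
The following Saturday is Apr 17 1999.

Apr 17 1999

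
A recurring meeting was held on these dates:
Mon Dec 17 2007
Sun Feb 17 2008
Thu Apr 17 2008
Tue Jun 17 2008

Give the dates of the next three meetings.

Sun Aug 17 2008, Fri Oct 17 2008, Wed Dec 17 2008

The day-of-month is always 17 (62, 60, 61 days between events).
So this recurs on the 17th of every 2 months.
Next: August 2008 → Sun Aug 17 2008.
Next: October 2008 → Fri Oct 17 2008.
Next: December 2008 → Wed Dec 17 2008.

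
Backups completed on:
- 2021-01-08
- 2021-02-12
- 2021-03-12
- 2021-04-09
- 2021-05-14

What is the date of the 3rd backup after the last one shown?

2021-08-13

Gaps: 35, 28, 28, 35 days — a mix of 28 and 35. Every date is a Friday.
Each is the 2nd Friday of its month.
2nd Friday of June 2021: 2021-06-11.
July 2021 — 2nd Friday is 2021-07-09.
2nd Friday of August 2021: 2021-08-13.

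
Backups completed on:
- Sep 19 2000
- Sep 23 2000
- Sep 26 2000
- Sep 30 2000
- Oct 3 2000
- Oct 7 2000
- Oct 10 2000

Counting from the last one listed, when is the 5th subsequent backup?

Oct 28 2000

The gap pattern 4, 3, 4, 3, 4, 3 repeats every 2 events.
These are the Tuesdays and Saturdays of each week.
The following Saturday is Oct 14 2000.
The following Tuesday is Oct 17 2000.
The following Saturday is Oct 21 2000.
The following Tuesday is Oct 24 2000.
The following Saturday is Oct 28 2000.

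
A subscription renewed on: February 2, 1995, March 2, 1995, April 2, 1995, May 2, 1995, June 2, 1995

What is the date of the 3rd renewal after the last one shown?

Gaps: 28, 31, 30, 31 days — not constant. Every event is on the 2nd of the month.
Pattern: the 2nd of each month.
July 1995: July 2, 1995.
August 1995: August 2, 1995.
Next: September 1995 → September 2, 1995.

September 2, 1995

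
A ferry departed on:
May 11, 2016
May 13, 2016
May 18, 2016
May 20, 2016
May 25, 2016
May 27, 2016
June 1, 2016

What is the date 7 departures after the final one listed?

June 24, 2016

The gap pattern 2, 5, 2, 5, 2, 5 repeats every 2 events.
These are the Wednesdays and Fridays of each week.
The following Friday is June 3, 2016.
Next Wednesday: June 8, 2016.
The following Friday is June 10, 2016.
Next Wednesday: June 15, 2016.
Next Friday: June 17, 2016.
Next Wednesday: June 22, 2016.
The following Friday is June 24, 2016.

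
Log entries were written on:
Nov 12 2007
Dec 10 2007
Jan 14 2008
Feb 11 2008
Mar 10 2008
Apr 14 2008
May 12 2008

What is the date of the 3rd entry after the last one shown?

Aug 11 2008

All dates are Mondays, 28, 35, 28, 28, 35, 28 days apart.
Specifically, the 2nd Monday of each month.
2nd Monday of June 2008: Jun 9 2008.
2nd Monday of July 2008: Jul 14 2008.
August 2008 — 2nd Monday is Aug 11 2008.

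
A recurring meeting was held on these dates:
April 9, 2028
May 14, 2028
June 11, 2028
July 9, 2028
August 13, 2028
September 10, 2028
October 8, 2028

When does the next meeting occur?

Gaps: 35, 28, 28, 35, 28, 28 days — a mix of 28 and 35. Every date is a Sunday.
Each is the 2nd Sunday of its month.
November 2028 — 2nd Sunday is November 12, 2028.

November 12, 2028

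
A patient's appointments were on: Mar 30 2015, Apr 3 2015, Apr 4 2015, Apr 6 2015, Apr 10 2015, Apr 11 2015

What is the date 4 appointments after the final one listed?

Apr 20 2015

Every event lands on a Monday or Friday or Saturday (gaps cycle 4, 1, 2, 4, 1).
So the schedule is: every Monday, Friday and Saturday.
The following Monday is Apr 13 2015.
Next Friday: Apr 17 2015.
The following Saturday is Apr 18 2015.
Next Monday: Apr 20 2015.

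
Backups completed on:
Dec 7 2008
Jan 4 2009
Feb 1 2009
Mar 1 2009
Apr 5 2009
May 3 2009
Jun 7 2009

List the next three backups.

Jul 5 2009, Aug 2 2009, Sep 6 2009

These are Sundays at 28- or 35-day spacing (28, 28, 28, 35, 28, 35).
The pattern: 1st Sunday of the month.
1st Sunday of July 2009: Jul 5 2009.
August 2009 — 1st Sunday is Aug 2 2009.
1st Sunday of September 2009: Sep 6 2009.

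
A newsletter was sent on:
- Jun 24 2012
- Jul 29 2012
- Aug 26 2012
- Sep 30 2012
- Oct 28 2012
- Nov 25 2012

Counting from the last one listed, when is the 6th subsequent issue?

May 26 2013

Every date is a Sunday; gaps 35, 28, 35, 28, 28 days.
Each is the last Sunday of its month (at least one falls on the 29th or later, ruling out '4th Sunday').
December 2012 ends with Sunday Dec 30 2012.
Last Sunday of January 2013: Jan 27 2013.
Last Sunday of February 2013: Feb 24 2013.
Last Sunday of March 2013: Mar 31 2013.
Last Sunday of April 2013: Apr 28 2013.
May 2013 ends with Sunday May 26 2013.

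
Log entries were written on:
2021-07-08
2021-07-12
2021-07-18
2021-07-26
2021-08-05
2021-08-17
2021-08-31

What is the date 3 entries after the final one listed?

2021-10-24

The spacing grows by 2 each time: 4, 6, 8, 10, 12, 14 days.
Next gap: 16 days. 2021-08-31 + 16 days = 2021-09-16.
Next gap: 18 days. 2021-09-16 + 18 days = 2021-10-04.
Next gap: 20 days. 2021-10-04 + 20 days = 2021-10-24.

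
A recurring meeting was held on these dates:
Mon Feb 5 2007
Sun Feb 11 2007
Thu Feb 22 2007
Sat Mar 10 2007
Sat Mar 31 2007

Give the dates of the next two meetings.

The spacing grows by 5 each time: 6, 11, 16, 21 days.
Next gap: 26 days. Sat Mar 31 2007 + 26 days = Thu Apr 26 2007.
Next gap: 31 days. Thu Apr 26 2007 + 31 days = Sun May 27 2007.

Thu Apr 26 2007, Sun May 27 2007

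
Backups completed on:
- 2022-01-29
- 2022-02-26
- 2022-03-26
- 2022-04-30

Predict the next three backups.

Every date is a Saturday; gaps 28, 28, 35 days.
Each is the last Saturday of its month (at least one falls on the 29th or later, ruling out '4th Saturday').
May 2022 ends with Saturday 2022-05-28.
June 2022 ends with Saturday 2022-06-25.
Last Saturday of July 2022: 2022-07-30.

2022-05-28, 2022-06-25, 2022-07-30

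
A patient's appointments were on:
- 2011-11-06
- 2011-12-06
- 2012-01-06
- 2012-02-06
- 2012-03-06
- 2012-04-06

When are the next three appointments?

The day-of-month is always 6 (30, 31, 31, 29, 31 days between events).
So this recurs on the 6th of each month.
Next: May 2012 → 2012-05-06.
June 2012: 2012-06-06.
Next: July 2012 → 2012-07-06.

2012-05-06, 2012-06-06, 2012-07-06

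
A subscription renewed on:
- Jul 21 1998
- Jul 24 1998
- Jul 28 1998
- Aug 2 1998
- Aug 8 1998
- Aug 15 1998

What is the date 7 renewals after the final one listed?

The spacing grows by 1 each time: 3, 4, 5, 6, 7 days.
Next gap: 8 days. Aug 15 1998 + 8 days = Aug 23 1998.
Next gap: 9 days. Aug 23 1998 + 9 days = Sep 1 1998.
Next gap: 10 days. Sep 1 1998 + 10 days = Sep 11 1998.
Next gap: 11 days. Sep 11 1998 + 11 days = Sep 22 1998.
Next gap: 12 days. Sep 22 1998 + 12 days = Oct 4 1998.
Next gap: 13 days. Oct 4 1998 + 13 days = Oct 17 1998.
Next gap: 14 days. Oct 17 1998 + 14 days = Oct 31 1998.

Oct 31 1998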